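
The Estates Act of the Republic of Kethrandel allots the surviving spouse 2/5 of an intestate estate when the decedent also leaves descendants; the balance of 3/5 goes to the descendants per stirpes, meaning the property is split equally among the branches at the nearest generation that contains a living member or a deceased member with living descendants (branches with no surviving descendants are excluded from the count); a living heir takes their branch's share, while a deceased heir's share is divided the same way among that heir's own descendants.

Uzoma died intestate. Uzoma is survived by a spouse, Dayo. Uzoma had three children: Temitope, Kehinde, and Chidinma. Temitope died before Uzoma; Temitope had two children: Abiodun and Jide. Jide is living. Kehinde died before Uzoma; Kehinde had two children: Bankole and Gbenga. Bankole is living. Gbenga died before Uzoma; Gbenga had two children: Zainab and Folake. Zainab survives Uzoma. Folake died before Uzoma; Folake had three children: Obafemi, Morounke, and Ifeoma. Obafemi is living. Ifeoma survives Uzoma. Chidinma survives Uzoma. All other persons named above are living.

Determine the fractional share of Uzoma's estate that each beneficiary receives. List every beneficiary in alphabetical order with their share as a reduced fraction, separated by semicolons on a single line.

Dayo, as surviving spouse, takes 2/5.
The remaining 3/5 passes to Uzoma's descendants per stirpes.
The 3/5 is divided into 3 equal shares of 1/5 among Temitope, Kehinde, Chidinma.
Temitope predeceased; the 1/5 allotted to Temitope's branch passes to Temitope's issue by representation.
The 1/5 is divided into 2 equal shares of 1/10 among Abiodun, Jide.
Abiodun is living and takes 1/10.
Jide is living and takes 1/10.
Kehinde predeceased; the 1/5 allotted to Kehinde's branch passes to Kehinde's issue by representation.
The 1/5 is divided into 2 equal shares of 1/10 among Bankole, Gbenga.
Bankole is living and takes 1/10.
Gbenga predeceased; the 1/10 allotted to Gbenga's branch passes to Gbenga's issue by representation.
The 1/10 is divided into 2 equal shares of 1/20 among Zainab, Folake.
Zainab is living and takes 1/20.
Folake predeceased; the 1/20 allotted to Folake's branch passes to Folake's issue by representation.
The 1/20 is divided into 3 equal shares of 1/60 among Obafemi, Morounke, Ifeoma.
Obafemi is living and takes 1/60.
Morounke is living and takes 1/60.
Ifeoma is living and takes 1/60.
Chidinma is living and takes 1/5.

Abiodun 1/10; Bankole 1/10; Chidinma 1/5; Dayo 2/5; Ifeoma 1/60; Jide 1/10; Morounke 1/60; Obafemi 1/60; Zainab 1/20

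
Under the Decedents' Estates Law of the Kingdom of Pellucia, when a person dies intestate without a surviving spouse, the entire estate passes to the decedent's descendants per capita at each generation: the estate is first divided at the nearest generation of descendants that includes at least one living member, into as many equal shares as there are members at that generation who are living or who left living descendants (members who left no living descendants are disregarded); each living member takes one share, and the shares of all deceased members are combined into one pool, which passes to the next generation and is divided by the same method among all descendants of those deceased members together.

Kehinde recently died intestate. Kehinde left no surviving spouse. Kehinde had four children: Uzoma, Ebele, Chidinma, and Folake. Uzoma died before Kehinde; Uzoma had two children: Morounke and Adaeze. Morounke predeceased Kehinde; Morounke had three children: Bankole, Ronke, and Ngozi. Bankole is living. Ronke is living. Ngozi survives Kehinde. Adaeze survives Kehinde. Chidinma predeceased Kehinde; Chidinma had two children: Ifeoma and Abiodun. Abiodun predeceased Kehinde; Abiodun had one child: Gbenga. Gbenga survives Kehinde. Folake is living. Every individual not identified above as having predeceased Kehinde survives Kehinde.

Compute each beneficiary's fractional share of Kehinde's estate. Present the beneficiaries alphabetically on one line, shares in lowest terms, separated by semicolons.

Adaeze 1/8; Bankole 1/16; Ebele 1/4; Folake 1/4; Gbenga 1/16; Ifeoma 1/8; Ngozi 1/16; Ronke 1/16

There is no surviving spouse, so the entire estate passes to Kehinde's descendants per capita at each generation.
At generation 1 (Uzoma, Ebele, Chidinma, Folake) there are 4 shares of (1)/4 = 1/4 each.
Living: Ebele and Folake — each takes 1/4.
Deceased: Uzoma and Chidinma. Their combined 1/2 is pooled and carried to generation 2.
At generation 2 (Morounke, Adaeze, Ifeoma, Abiodun) there are 4 shares of (1/2)/4 = 1/8 each.
Living: Adaeze and Ifeoma — each takes 1/8.
Deceased: Morounke and Abiodun. Their combined 1/4 is pooled and carried to generation 3.
At generation 3 (Bankole, Ronke, Ngozi, Gbenga) there are 4 shares of (1/4)/4 = 1/16 each.
Living: Bankole, Ronke, Ngozi, and Gbenga — each takes 1/16.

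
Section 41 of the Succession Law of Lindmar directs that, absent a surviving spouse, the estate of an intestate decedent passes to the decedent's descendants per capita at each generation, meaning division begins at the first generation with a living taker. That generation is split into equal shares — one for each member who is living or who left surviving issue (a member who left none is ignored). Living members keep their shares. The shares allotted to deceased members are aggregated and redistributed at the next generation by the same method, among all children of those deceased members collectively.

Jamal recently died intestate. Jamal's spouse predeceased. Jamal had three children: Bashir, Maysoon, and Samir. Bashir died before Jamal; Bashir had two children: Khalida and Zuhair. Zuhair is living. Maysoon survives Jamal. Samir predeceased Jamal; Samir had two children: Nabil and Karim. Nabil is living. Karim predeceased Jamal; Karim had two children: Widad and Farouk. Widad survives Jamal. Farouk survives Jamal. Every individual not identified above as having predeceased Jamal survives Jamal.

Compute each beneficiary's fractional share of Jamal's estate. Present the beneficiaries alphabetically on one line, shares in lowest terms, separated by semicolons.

There is no surviving spouse, so the entire estate passes to Jamal's descendants per capita at each generation.
At generation 1 (Bashir, Maysoon, Samir) there are 3 shares of (1)/3 = 1/3 each.
Living: Maysoon — each takes 1/3.
Deceased: Bashir and Samir. Their combined 2/3 is pooled and carried to generation 2.
At generation 2 (Khalida, Zuhair, Nabil, Karim) there are 4 shares of (2/3)/4 = 1/6 each.
Living: Khalida, Zuhair, and Nabil — each takes 1/6.
Deceased: Karim. That 1/6 share is carried to generation 3.
At generation 3 (Widad, Farouk) there are 2 shares of (1/6)/2 = 1/12 each.
Living: Widad and Farouk — each takes 1/12.

Farouk 1/12; Khalida 1/6; Maysoon 1/3; Nabil 1/6; Widad 1/12; Zuhair 1/6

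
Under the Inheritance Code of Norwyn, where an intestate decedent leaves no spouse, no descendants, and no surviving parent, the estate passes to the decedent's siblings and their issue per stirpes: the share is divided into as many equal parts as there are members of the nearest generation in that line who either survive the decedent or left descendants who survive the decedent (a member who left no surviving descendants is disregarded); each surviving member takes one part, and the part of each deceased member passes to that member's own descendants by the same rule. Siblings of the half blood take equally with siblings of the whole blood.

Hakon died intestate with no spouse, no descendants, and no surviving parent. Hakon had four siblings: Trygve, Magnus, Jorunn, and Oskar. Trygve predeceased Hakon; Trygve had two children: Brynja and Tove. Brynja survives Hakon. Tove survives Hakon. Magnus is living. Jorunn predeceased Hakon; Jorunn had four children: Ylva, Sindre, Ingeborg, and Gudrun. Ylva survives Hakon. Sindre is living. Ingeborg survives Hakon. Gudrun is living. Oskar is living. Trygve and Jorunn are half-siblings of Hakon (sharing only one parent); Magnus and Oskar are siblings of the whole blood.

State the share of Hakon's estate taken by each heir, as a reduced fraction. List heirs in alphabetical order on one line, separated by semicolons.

No spouse, descendants, or parent survives, so the estate passes to Hakon's siblings per stirpes.
Half-blood and whole-blood siblings take equally under the stated rule.
The estate is divided into 4 equal shares of 1/4 among Trygve, Magnus, Jorunn, Oskar.
Trygve predeceased; the 1/4 allotted to Trygve's branch passes to Trygve's issue by representation.
The 1/4 is divided into 2 equal shares of 1/8 among Brynja, Tove.
Brynja is living and takes 1/8.
Tove is living and takes 1/8.
Magnus is living and takes 1/4.
Jorunn predeceased; the 1/4 allotted to Jorunn's branch passes to Jorunn's issue by representation.
The 1/4 is divided into 4 equal shares of 1/16 among Ylva, Sindre, Ingeborg, Gudrun.
Ylva is living and takes 1/16.
Sindre is living and takes 1/16.
Ingeborg is living and takes 1/16.
Gudrun is living and takes 1/16.
Oskar is living and takes 1/4.

Brynja 1/8; Gudrun 1/16; Ingeborg 1/16; Magnus 1/4; Oskar 1/4; Sindre 1/16; Tove 1/8; Ylva 1/16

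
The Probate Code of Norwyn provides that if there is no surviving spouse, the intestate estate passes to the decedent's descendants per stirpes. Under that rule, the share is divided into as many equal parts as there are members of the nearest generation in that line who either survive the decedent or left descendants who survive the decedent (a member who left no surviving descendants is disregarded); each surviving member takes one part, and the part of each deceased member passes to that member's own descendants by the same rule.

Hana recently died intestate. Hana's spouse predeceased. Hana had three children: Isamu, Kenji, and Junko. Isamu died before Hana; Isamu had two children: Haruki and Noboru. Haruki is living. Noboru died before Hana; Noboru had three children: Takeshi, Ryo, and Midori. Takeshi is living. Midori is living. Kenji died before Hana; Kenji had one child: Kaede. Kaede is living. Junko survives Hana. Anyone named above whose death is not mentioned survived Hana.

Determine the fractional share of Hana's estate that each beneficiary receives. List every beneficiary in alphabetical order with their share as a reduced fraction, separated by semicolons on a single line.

There is no surviving spouse, so the entire estate passes to Hana's descendants per stirpes.
The estate is divided into 3 equal shares of 1/3 among Isamu, Kenji, Junko.
Isamu predeceased; the 1/3 allotted to Isamu's branch passes to Isamu's issue by representation.
The 1/3 is divided into 2 equal shares of 1/6 among Haruki, Noboru.
Haruki is living and takes 1/6.
Noboru predeceased; the 1/6 allotted to Noboru's branch passes to Noboru's issue by representation.
The 1/6 is divided into 3 equal shares of 1/18 among Takeshi, Ryo, Midori.
Takeshi is living and takes 1/18.
Ryo is living and takes 1/18.
Midori is living and takes 1/18.
Kenji predeceased; the 1/3 allotted to Kenji's branch passes to Kenji's issue by representation.
Kaede is the sole taker at this level and receives the full 1/3.
Junko is living and takes 1/3.

Haruki 1/6; Junko 1/3; Kaede 1/3; Midori 1/18; Ryo 1/18; Takeshi 1/18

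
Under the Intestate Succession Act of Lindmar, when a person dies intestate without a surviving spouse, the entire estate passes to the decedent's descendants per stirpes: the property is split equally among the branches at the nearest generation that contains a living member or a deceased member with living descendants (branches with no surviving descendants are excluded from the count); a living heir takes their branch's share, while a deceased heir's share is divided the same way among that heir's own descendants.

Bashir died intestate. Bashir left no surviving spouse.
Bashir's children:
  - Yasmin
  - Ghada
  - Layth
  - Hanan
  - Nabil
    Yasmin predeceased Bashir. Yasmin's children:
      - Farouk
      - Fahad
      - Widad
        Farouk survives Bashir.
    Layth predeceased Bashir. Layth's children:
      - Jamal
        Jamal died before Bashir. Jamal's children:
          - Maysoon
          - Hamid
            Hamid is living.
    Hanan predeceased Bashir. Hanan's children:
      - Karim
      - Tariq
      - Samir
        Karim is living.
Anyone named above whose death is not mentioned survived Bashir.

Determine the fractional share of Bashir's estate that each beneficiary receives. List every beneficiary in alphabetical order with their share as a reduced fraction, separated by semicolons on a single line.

Fahad 1/15; Farouk 1/15; Ghada 1/5; Hamid 1/10; Karim 1/15; Maysoon 1/10; Nabil 1/5; Samir 1/15; Tariq 1/15; Widad 1/15

There is no surviving spouse, so the entire estate passes to Bashir's descendants per stirpes.
The estate is divided into 5 equal shares of 1/5 among Yasmin, Ghada, Layth, Hanan, Nabil.
Yasmin predeceased; the 1/5 allotted to Yasmin's branch passes to Yasmin's issue by representation.
The 1/5 is divided into 3 equal shares of 1/15 among Farouk, Fahad, Widad.
Farouk is living and takes 1/15.
Fahad is living and takes 1/15.
Widad is living and takes 1/15.
Ghada is living and takes 1/5.
Layth predeceased; the 1/5 allotted to Layth's branch passes to Layth's issue by representation.
Jamal's line is the sole branch at this level, so the full 1/5 passes to Jamal's issue by representation.
The 1/5 is divided into 2 equal shares of 1/10 among Maysoon, Hamid.
Maysoon is living and takes 1/10.
Hamid is living and takes 1/10.
Hanan predeceased; the 1/5 allotted to Hanan's branch passes to Hanan's issue by representation.
The 1/5 is divided into 3 equal shares of 1/15 among Karim, Tariq, Samir.
Karim is living and takes 1/15.
Tariq is living and takes 1/15.
Samir is living and takes 1/15.
Nabil is living and takes 1/5.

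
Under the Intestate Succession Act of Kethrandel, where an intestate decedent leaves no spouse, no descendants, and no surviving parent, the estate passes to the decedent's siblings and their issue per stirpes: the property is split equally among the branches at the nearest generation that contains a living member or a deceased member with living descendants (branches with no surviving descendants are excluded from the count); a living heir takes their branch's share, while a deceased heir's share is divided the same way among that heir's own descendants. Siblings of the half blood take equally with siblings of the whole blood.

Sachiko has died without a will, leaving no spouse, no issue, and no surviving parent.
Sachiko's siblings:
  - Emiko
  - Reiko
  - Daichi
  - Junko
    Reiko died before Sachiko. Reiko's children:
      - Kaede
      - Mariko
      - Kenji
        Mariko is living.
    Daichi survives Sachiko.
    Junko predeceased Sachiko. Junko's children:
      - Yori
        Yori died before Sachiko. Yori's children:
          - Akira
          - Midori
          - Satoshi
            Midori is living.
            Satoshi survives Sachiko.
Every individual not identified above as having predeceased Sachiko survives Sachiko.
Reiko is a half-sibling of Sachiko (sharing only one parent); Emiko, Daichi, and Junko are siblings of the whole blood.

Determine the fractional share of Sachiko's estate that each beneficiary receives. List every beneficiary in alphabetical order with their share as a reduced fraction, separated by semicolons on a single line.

Akira 1/12; Daichi 1/4; Emiko 1/4; Kaede 1/12; Kenji 1/12; Mariko 1/12; Midori 1/12; Satoshi 1/12

No spouse, descendants, or parent survives, so the estate passes to Sachiko's siblings per stirpes.
Half-blood and whole-blood siblings take equally under the stated rule.
The estate is divided into 4 equal shares of 1/4 among Emiko, Reiko, Daichi, Junko.
Emiko is living and takes 1/4.
Reiko predeceased; the 1/4 allotted to Reiko's branch passes to Reiko's issue by representation.
The 1/4 is divided into 3 equal shares of 1/12 among Kaede, Mariko, Kenji.
Kaede is living and takes 1/12.
Mariko is living and takes 1/12.
Kenji is living and takes 1/12.
Daichi is living and takes 1/4.
Junko predeceased; the 1/4 allotted to Junko's branch passes to Junko's issue by representation.
Yori's line is the sole branch at this level, so the full 1/4 passes to Yori's issue by representation.
The 1/4 is divided into 3 equal shares of 1/12 among Akira, Midori, Satoshi.
Akira is living and takes 1/12.
Midori is living and takes 1/12.
Satoshi is living and takes 1/12.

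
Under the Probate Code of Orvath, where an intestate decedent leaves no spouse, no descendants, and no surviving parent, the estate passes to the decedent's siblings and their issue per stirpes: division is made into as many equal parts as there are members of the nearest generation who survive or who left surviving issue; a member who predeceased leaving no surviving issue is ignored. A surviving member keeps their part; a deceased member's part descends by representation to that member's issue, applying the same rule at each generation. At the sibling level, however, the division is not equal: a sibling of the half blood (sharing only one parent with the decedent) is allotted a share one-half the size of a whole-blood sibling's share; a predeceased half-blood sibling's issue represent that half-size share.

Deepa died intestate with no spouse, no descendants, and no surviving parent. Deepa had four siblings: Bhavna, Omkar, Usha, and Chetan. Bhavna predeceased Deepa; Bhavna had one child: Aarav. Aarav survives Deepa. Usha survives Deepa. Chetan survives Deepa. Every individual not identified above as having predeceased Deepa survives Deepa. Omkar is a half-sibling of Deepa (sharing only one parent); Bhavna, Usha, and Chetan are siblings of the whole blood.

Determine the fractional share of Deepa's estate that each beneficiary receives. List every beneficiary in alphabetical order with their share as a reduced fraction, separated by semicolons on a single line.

No spouse, descendants, or parent survives, so the estate passes to Deepa's siblings per stirpes.
Half-blood siblings count for one-half the weight of whole-blood siblings at the initial division.
Dividing 1 in proportion to weights (total weight 7/2): Bhavna (weight 1) → 2/7; Omkar (weight 1/2) → 1/7; Usha (weight 1) → 2/7; Chetan (weight 1) → 2/7.
Bhavna predeceased; the 2/7 allotted to Bhavna's branch passes to Bhavna's issue by representation.
Aarav is the sole taker at this level and receives the full 2/7.
Omkar is living and takes 1/7.
Usha is living and takes 2/7.
Chetan is living and takes 2/7.

Aarav 2/7; Chetan 2/7; Omkar 1/7; Usha 2/7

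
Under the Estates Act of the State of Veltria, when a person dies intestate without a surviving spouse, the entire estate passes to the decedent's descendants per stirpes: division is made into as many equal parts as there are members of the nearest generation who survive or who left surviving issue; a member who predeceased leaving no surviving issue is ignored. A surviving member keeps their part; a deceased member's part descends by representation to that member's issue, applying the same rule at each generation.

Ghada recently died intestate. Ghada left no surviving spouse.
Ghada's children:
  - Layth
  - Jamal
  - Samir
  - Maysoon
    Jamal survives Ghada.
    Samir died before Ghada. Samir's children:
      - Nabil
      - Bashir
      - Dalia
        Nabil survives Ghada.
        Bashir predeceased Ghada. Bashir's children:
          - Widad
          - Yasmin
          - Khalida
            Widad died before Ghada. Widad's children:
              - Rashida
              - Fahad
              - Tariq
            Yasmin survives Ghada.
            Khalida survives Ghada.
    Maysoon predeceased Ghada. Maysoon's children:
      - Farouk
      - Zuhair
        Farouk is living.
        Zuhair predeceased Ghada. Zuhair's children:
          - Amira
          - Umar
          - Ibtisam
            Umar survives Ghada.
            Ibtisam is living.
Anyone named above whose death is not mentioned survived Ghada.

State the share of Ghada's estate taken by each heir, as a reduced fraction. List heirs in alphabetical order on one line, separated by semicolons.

Amira 1/24; Dalia 1/12; Fahad 1/108; Farouk 1/8; Ibtisam 1/24; Jamal 1/4; Khalida 1/36; Layth 1/4; Nabil 1/12; Rashida 1/108; Tariq 1/108; Umar 1/24; Yasmin 1/36

There is no surviving spouse, so the entire estate passes to Ghada's descendants per stirpes.
The estate is divided into 4 equal shares of 1/4 among Layth, Jamal, Samir, Maysoon.
Layth is living and takes 1/4.
Jamal is living and takes 1/4.
Samir predeceased; the 1/4 allotted to Samir's branch passes to Samir's issue by representation.
The 1/4 is divided into 3 equal shares of 1/12 among Nabil, Bashir, Dalia.
Nabil is living and takes 1/12.
Bashir predeceased; the 1/12 allotted to Bashir's branch passes to Bashir's issue by representation.
The 1/12 is divided into 3 equal shares of 1/36 among Widad, Yasmin, Khalida.
Widad predeceased; the 1/36 allotted to Widad's branch passes to Widad's issue by representation.
The 1/36 is divided into 3 equal shares of 1/108 among Rashida, Fahad, Tariq.
Rashida is living and takes 1/108.
Fahad is living and takes 1/108.
Tariq is living and takes 1/108.
Yasmin is living and takes 1/36.
Khalida is living and takes 1/36.
Dalia is living and takes 1/12.
Maysoon predeceased; the 1/4 allotted to Maysoon's branch passes to Maysoon's issue by representation.
The 1/4 is divided into 2 equal shares of 1/8 among Farouk, Zuhair.
Farouk is living and takes 1/8.
Zuhair predeceased; the 1/8 allotted to Zuhair's branch passes to Zuhair's issue by representation.
The 1/8 is divided into 3 equal shares of 1/24 among Amira, Umar, Ibtisam.
Amira is living and takes 1/24.
Umar is living and takes 1/24.
Ibtisam is living and takes 1/24.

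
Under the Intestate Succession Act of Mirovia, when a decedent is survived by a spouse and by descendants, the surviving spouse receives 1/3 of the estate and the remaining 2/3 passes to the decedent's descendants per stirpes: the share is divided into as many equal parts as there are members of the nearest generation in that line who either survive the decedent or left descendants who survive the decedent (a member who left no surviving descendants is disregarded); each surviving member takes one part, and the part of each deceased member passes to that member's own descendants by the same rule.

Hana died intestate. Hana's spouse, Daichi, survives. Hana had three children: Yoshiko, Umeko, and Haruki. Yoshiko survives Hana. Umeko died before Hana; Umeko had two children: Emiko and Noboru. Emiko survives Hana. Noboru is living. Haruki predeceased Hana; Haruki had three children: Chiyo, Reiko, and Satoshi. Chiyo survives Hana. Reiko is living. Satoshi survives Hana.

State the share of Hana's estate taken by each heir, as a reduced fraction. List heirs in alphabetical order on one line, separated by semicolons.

Chiyo 2/27; Daichi 1/3; Emiko 1/9; Noboru 1/9; Reiko 2/27; Satoshi 2/27; Yoshiko 2/9

Daichi, as surviving spouse, takes 1/3.
The remaining 2/3 passes to Hana's descendants per stirpes.
The 2/3 is divided into 3 equal shares of 2/9 among Yoshiko, Umeko, Haruki.
Yoshiko is living and takes 2/9.
Umeko predeceased; the 2/9 allotted to Umeko's branch passes to Umeko's issue by representation.
The 2/9 is divided into 2 equal shares of 1/9 among Emiko, Noboru.
Emiko is living and takes 1/9.
Noboru is living and takes 1/9.
Haruki predeceased; the 2/9 allotted to Haruki's branch passes to Haruki's issue by representation.
The 2/9 is divided into 3 equal shares of 2/27 among Chiyo, Reiko, Satoshi.
Chiyo is living and takes 2/27.
Reiko is living and takes 2/27.
Satoshi is living and takes 2/27.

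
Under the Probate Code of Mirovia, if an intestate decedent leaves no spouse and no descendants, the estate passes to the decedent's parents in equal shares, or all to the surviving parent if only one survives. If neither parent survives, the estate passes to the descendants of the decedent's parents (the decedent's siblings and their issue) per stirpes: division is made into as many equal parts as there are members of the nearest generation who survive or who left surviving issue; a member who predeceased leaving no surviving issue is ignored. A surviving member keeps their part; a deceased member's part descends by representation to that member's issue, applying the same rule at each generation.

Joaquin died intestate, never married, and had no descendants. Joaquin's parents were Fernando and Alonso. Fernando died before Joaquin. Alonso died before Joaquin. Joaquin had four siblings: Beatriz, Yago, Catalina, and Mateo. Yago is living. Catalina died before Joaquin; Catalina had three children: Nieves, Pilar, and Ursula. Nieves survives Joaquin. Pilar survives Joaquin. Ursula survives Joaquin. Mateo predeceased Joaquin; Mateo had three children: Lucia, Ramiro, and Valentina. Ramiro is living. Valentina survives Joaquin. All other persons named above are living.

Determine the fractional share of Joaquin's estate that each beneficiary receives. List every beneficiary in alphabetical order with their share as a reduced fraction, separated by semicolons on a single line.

Beatriz 1/4; Lucia 1/12; Nieves 1/12; Pilar 1/12; Ramiro 1/12; Ursula 1/12; Valentina 1/12; Yago 1/4

Neither parent survives and there are no descendants, so the estate passes to Joaquin's siblings and their issue per stirpes.
The estate is divided into 4 equal shares of 1/4 among Beatriz, Yago, Catalina, Mateo.
Beatriz is living and takes 1/4.
Yago is living and takes 1/4.
Catalina predeceased; the 1/4 allotted to Catalina's branch passes to Catalina's issue by representation.
The 1/4 is divided into 3 equal shares of 1/12 among Nieves, Pilar, Ursula.
Nieves is living and takes 1/12.
Pilar is living and takes 1/12.
Ursula is living and takes 1/12.
Mateo predeceased; the 1/4 allotted to Mateo's branch passes to Mateo's issue by representation.
The 1/4 is divided into 3 equal shares of 1/12 among Lucia, Ramiro, Valentina.
Lucia is living and takes 1/12.
Ramiro is living and takes 1/12.
Valentina is living and takes 1/12.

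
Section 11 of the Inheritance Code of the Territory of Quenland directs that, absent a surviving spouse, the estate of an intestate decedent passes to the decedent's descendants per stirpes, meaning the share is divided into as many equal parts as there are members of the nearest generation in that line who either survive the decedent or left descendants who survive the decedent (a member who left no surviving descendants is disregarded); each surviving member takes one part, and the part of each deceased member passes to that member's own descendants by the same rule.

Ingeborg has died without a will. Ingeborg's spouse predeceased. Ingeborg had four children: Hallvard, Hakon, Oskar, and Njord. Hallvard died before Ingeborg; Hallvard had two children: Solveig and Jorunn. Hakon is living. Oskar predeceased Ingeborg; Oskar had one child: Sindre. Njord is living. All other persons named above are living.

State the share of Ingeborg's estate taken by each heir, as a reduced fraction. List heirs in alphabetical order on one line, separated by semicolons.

Hakon 1/4; Jorunn 1/8; Njord 1/4; Sindre 1/4; Solveig 1/8

There is no surviving spouse, so the entire estate passes to Ingeborg's descendants per stirpes.
The estate is divided into 4 equal shares of 1/4 among Hallvard, Hakon, Oskar, Njord.
Hallvard predeceased; the 1/4 allotted to Hallvard's branch passes to Hallvard's issue by representation.
The 1/4 is divided into 2 equal shares of 1/8 among Solveig, Jorunn.
Solveig is living and takes 1/8.
Jorunn is living and takes 1/8.
Hakon is living and takes 1/4.
Oskar predeceased; the 1/4 allotted to Oskar's branch passes to Oskar's issue by representation.
Sindre is the sole taker at this level and receives the full 1/4.
Njord is living and takes 1/4.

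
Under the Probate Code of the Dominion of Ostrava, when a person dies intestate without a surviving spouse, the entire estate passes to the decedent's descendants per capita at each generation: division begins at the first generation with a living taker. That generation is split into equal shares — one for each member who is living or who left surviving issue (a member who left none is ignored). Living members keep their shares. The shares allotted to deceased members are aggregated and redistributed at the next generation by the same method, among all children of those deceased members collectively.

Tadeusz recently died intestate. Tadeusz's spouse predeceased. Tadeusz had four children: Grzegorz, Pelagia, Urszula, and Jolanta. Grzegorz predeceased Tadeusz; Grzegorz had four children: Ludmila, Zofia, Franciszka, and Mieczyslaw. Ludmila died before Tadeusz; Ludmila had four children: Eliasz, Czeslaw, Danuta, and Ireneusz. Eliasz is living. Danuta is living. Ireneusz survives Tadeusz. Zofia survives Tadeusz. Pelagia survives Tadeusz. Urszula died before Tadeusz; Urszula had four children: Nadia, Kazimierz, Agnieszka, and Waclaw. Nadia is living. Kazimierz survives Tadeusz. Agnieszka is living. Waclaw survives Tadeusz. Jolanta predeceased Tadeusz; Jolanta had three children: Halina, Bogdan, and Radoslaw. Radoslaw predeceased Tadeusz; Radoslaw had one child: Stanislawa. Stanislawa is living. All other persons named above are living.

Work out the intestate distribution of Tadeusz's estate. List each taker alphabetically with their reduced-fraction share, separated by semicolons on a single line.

There is no surviving spouse, so the entire estate passes to Tadeusz's descendants per capita at each generation.
At generation 1 (Grzegorz, Pelagia, Urszula, Jolanta) there are 4 shares of (1)/4 = 1/4 each.
Living: Pelagia — each takes 1/4.
Deceased: Grzegorz, Urszula, and Jolanta. Their combined 3/4 is pooled and carried to generation 2.
At generation 2 (Ludmila, Zofia, Franciszka, Mieczyslaw, Nadia, Kazimierz, Agnieszka, Waclaw, Halina, Bogdan, Radoslaw) there are 11 shares of (3/4)/11 = 3/44 each.
Living: Zofia, Franciszka, Mieczyslaw, Nadia, Kazimierz, Agnieszka, Waclaw, Halina, and Bogdan — each takes 3/44.
Deceased: Ludmila and Radoslaw. Their combined 3/22 is pooled and carried to generation 3.
At generation 3 (Eliasz, Czeslaw, Danuta, Ireneusz, Stanislawa) there are 5 shares of (3/22)/5 = 3/110 each.
Living: Eliasz, Czeslaw, Danuta, Ireneusz, and Stanislawa — each takes 3/110.

Agnieszka 3/44; Bogdan 3/44; Czeslaw 3/110; Danuta 3/110; Eliasz 3/110; Franciszka 3/44; Halina 3/44; Ireneusz 3/110; Kazimierz 3/44; Mieczyslaw 3/44; Nadia 3/44; Pelagia 1/4; Stanislawa 3/110; Waclaw 3/44; Zofia 3/44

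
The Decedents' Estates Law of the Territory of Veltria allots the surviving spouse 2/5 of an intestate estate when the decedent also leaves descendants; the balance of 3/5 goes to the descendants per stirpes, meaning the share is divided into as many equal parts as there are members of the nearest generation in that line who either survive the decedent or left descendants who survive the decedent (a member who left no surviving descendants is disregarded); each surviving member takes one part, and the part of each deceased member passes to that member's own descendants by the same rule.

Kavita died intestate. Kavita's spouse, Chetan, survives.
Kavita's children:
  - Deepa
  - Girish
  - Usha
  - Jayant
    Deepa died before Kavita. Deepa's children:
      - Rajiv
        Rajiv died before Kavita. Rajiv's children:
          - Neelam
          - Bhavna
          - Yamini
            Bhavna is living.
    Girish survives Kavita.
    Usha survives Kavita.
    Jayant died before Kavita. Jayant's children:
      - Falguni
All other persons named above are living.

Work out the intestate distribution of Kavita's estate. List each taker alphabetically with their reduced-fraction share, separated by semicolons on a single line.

Bhavna 1/20; Chetan 2/5; Falguni 3/20; Girish 3/20; Neelam 1/20; Usha 3/20; Yamini 1/20

Chetan, as surviving spouse, takes 2/5.
The remaining 3/5 passes to Kavita's descendants per stirpes.
The 3/5 is divided into 4 equal shares of 3/20 among Deepa, Girish, Usha, Jayant.
Deepa predeceased; the 3/20 allotted to Deepa's branch passes to Deepa's issue by representation.
Rajiv's line is the sole branch at this level, so the full 3/20 passes to Rajiv's issue by representation.
The 3/20 is divided into 3 equal shares of 1/20 among Neelam, Bhavna, Yamini.
Neelam is living and takes 1/20.
Bhavna is living and takes 1/20.
Yamini is living and takes 1/20.
Girish is living and takes 3/20.
Usha is living and takes 3/20.
Jayant predeceased; the 3/20 allotted to Jayant's branch passes to Jayant's issue by representation.
Falguni is the sole taker at this level and receives the full 3/20.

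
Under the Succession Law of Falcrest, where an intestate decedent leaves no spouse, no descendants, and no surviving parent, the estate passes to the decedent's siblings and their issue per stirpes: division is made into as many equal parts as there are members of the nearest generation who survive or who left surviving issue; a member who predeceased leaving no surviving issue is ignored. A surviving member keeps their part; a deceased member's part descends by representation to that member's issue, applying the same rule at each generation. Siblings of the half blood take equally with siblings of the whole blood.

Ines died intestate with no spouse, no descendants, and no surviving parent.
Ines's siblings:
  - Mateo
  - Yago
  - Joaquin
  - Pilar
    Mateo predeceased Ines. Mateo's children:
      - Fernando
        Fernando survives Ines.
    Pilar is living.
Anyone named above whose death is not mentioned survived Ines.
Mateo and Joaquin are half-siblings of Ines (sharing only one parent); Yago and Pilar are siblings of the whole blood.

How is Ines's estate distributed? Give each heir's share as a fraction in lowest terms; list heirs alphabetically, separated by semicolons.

Fernando 1/4; Joaquin 1/4; Pilar 1/4; Yago 1/4

No spouse, descendants, or parent survives, so the estate passes to Ines's siblings per stirpes.
Half-blood and whole-blood siblings take equally under the stated rule.
The estate is divided into 4 equal shares of 1/4 among Mateo, Yago, Joaquin, Pilar.
Mateo predeceased; the 1/4 allotted to Mateo's branch passes to Mateo's issue by representation.
Fernando is the sole taker at this level and receives the full 1/4.
Yago is living and takes 1/4.
Joaquin is living and takes 1/4.
Pilar is living and takes 1/4.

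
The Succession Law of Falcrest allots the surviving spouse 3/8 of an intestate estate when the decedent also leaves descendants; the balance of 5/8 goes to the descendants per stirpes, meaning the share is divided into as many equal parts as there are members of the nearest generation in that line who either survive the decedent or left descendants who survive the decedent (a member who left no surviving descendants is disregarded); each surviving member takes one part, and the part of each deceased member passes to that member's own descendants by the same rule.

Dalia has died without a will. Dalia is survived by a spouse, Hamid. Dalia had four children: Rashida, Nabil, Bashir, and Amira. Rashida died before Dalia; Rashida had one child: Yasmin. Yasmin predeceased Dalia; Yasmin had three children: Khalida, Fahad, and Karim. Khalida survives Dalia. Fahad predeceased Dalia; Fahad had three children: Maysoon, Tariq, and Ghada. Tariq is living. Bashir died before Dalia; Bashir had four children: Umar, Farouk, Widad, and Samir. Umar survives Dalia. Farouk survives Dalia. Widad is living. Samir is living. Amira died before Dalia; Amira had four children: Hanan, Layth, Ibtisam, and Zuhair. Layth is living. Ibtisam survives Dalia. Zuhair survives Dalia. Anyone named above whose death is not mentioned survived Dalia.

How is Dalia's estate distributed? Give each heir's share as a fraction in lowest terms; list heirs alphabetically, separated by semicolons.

Hamid, as surviving spouse, takes 3/8.
The remaining 5/8 passes to Dalia's descendants per stirpes.
The 5/8 is divided into 4 equal shares of 5/32 among Rashida, Nabil, Bashir, Amira.
Rashida predeceased; the 5/32 allotted to Rashida's branch passes to Rashida's issue by representation.
Yasmin's line is the sole branch at this level, so the full 5/32 passes to Yasmin's issue by representation.
The 5/32 is divided into 3 equal shares of 5/96 among Khalida, Fahad, Karim.
Khalida is living and takes 5/96.
Fahad predeceased; the 5/96 allotted to Fahad's branch passes to Fahad's issue by representation.
The 5/96 is divided into 3 equal shares of 5/288 among Maysoon, Tariq, Ghada.
Maysoon is living and takes 5/288.
Tariq is living and takes 5/288.
Ghada is living and takes 5/288.
Karim is living and takes 5/96.
Nabil is living and takes 5/32.
Bashir predeceased; the 5/32 allotted to Bashir's branch passes to Bashir's issue by representation.
The 5/32 is divided into 4 equal shares of 5/128 among Umar, Farouk, Widad, Samir.
Umar is living and takes 5/128.
Farouk is living and takes 5/128.
Widad is living and takes 5/128.
Samir is living and takes 5/128.
Amira predeceased; the 5/32 allotted to Amira's branch passes to Amira's issue by representation.
The 5/32 is divided into 4 equal shares of 5/128 among Hanan, Layth, Ibtisam, Zuhair.
Hanan is living and takes 5/128.
Layth is living and takes 5/128.
Ibtisam is living and takes 5/128.
Zuhair is living and takes 5/128.

Farouk 5/128; Ghada 5/288; Hamid 3/8; Hanan 5/128; Ibtisam 5/128; Karim 5/96; Khalida 5/96; Layth 5/128; Maysoon 5/288; Nabil 5/32; Samir 5/128; Tariq 5/288; Umar 5/128; Widad 5/128; Zuhair 5/128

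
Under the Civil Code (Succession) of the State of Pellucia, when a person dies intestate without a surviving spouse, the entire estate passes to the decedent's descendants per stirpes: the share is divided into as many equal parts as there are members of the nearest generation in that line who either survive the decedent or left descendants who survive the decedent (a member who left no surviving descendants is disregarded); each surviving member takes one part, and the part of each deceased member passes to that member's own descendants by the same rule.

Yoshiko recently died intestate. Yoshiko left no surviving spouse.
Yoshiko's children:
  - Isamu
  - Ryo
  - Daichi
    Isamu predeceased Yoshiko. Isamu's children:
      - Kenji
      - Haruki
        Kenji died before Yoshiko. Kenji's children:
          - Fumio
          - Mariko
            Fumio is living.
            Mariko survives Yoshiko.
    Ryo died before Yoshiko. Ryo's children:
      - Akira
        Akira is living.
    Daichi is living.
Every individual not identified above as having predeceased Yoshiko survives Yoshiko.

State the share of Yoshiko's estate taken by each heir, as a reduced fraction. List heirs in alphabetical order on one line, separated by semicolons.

There is no surviving spouse, so the entire estate passes to Yoshiko's descendants per stirpes.
The estate is divided into 3 equal shares of 1/3 among Isamu, Ryo, Daichi.
Isamu predeceased; the 1/3 allotted to Isamu's branch passes to Isamu's issue by representation.
The 1/3 is divided into 2 equal shares of 1/6 among Kenji, Haruki.
Kenji predeceased; the 1/6 allotted to Kenji's branch passes to Kenji's issue by representation.
The 1/6 is divided into 2 equal shares of 1/12 among Fumio, Mariko.
Fumio is living and takes 1/12.
Mariko is living and takes 1/12.
Haruki is living and takes 1/6.
Ryo predeceased; the 1/3 allotted to Ryo's branch passes to Ryo's issue by representation.
Akira is the sole taker at this level and receives the full 1/3.
Daichi is living and takes 1/3.

Akira 1/3; Daichi 1/3; Fumio 1/12; Haruki 1/6; Mariko 1/12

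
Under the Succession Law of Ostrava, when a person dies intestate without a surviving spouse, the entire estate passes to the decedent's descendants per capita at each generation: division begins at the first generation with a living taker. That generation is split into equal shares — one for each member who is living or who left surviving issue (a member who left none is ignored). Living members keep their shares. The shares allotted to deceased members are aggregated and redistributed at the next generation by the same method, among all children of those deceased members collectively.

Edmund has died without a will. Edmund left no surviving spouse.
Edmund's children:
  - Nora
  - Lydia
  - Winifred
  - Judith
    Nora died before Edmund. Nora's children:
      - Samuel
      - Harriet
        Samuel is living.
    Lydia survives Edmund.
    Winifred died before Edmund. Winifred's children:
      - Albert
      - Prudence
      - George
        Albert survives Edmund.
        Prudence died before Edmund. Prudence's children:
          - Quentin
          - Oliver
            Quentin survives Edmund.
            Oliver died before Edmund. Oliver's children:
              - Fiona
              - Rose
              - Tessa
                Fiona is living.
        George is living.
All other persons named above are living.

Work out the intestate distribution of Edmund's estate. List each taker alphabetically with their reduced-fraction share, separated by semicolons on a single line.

Albert 1/10; Fiona 1/60; George 1/10; Harriet 1/10; Judith 1/4; Lydia 1/4; Quentin 1/20; Rose 1/60; Samuel 1/10; Tessa 1/60

There is no surviving spouse, so the entire estate passes to Edmund's descendants per capita at each generation.
At generation 1 (Nora, Lydia, Winifred, Judith) there are 4 shares of (1)/4 = 1/4 each.
Living: Lydia and Judith — each takes 1/4.
Deceased: Nora and Winifred. Their combined 1/2 is pooled and carried to generation 2.
At generation 2 (Samuel, Harriet, Albert, Prudence, George) there are 5 shares of (1/2)/5 = 1/10 each.
Living: Samuel, Harriet, Albert, and George — each takes 1/10.
Deceased: Prudence. That 1/10 share is carried to generation 3.
At generation 3 (Quentin, Oliver) there are 2 shares of (1/10)/2 = 1/20 each.
Living: Quentin — each takes 1/20.
Deceased: Oliver. That 1/20 share is carried to generation 4.
At generation 4 (Fiona, Rose, Tessa) there are 3 shares of (1/20)/3 = 1/60 each.
Living: Fiona, Rose, and Tessa — each takes 1/60.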